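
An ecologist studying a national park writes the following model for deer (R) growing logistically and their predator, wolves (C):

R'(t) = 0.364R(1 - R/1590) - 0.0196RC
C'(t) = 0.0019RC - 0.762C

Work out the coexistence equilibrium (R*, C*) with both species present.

From dC/dt = 0 with C > 0: 0.0019R* = 0.762, so R* = 401.
Substitute into dR/dt = 0: 0.364(1 - 401/1590) = 0.0196C*.
The bracket is 0.748, giving C* = 0.272/0.0196 = 13.9.

R* ≈ 401, C* ≈ 13.9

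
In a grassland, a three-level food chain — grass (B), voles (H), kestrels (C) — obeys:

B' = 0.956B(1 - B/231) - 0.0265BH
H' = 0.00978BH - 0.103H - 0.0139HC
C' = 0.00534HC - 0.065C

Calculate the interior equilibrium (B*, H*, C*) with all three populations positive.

B* ≈ 153, H* ≈ 12.2, C* ≈ 100

From dC/dt = 0: 0.00534H* = 0.065, so H* = 12.2.
From dB/dt = 0: 0.956(1 - B*/231) = 0.0265·12.2, giving B* = 231·(1 - 0.337) = 153.
From dH/dt = 0: 0.00978·153 - 0.103 = 0.0139C*, so C* = 1.39/0.0139 = 100.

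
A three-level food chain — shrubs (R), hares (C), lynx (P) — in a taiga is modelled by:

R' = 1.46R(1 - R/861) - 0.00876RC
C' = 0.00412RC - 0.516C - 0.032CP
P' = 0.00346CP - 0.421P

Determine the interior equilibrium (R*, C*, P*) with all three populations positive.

R* ≈ 232, C* ≈ 122, P* ≈ 13.8

From dP/dt = 0: 0.00346C* = 0.421, so C* = 122.
From dR/dt = 0: 1.46(1 - R*/861) = 0.00876·122, giving R* = 861·(1 - 0.73) = 232.
From dC/dt = 0: 0.00412·232 - 0.516 = 0.032P*, so P* = 0.442/0.032 = 13.8.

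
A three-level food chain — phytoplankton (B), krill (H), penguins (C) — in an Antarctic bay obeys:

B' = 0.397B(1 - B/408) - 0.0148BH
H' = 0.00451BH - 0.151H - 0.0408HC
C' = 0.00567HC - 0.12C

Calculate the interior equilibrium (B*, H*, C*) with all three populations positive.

B* ≈ 86.1, H* ≈ 21.2, C* ≈ 5.82

From dC/dt = 0: 0.00567H* = 0.12, so H* = 21.2.
From dB/dt = 0: 0.397(1 - B*/408) = 0.0148·21.2, giving B* = 408·(1 - 0.789) = 86.1.
From dH/dt = 0: 0.00451·86.1 - 0.151 = 0.0408C*, so C* = 0.237/0.0408 = 5.82.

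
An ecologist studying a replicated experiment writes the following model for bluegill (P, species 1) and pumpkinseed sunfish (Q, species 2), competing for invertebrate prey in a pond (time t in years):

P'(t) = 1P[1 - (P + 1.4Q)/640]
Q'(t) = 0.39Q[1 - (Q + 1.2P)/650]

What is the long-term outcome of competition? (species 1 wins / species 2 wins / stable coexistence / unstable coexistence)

Compare the nullcline intercepts: K1/α12 = 640/1.4 = 457 < K2 = 650; K2/α21 = 650/1.2 = 542 < K1 = 640.
Since both are reversed, neither can invade when rare; the interior point is a saddle.

unstable coexistence (outcome depends on initial conditions)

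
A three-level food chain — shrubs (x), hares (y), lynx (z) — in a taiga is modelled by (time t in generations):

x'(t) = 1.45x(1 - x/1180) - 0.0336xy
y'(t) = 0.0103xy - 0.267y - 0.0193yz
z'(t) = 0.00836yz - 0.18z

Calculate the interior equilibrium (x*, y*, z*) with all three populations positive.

x* ≈ 591, y* ≈ 21.5, z* ≈ 302

From dz/dt = 0: 0.00836y* = 0.18, so y* = 21.5.
From dx/dt = 0: 1.45(1 - x*/1180) = 0.0336·21.5, giving x* = 1180·(1 - 0.499) = 591.
From dy/dt = 0: 0.0103·591 - 0.267 = 0.0193z*, so z* = 5.82/0.0193 = 302.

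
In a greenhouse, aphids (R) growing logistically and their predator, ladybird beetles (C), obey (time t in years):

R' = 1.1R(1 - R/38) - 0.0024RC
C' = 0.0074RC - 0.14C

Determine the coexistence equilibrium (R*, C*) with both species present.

From dC/dt = 0 with C > 0: 0.0074R* = 0.14, so R* = 18.9.
Substitute into dR/dt = 0: 1.1(1 - 18.9/38) = 0.0024C*.
The bracket is 0.502, giving C* = 0.552/0.0024 = 230.

R* ≈ 18.9, C* ≈ 230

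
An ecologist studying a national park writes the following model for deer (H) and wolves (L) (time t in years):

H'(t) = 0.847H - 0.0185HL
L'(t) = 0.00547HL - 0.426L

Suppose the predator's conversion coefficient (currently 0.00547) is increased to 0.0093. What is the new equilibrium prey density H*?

At the interior fixed point, setting dL/dt = 0 with L > 0 fixes H* = (predator death rate)/(HL coefficient) — independent of the other coefficients.
With the change, H* = 0.426/0.0093 = 45.8; it falls from 77.9.

H* ≈ 45.8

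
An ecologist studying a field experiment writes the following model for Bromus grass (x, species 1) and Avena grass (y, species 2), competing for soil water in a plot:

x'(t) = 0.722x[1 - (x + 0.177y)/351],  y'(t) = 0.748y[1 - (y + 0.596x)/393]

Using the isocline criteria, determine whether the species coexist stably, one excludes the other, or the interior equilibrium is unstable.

Compare the nullcline intercepts: K1/α12 = 351/0.177 = 1980 > K2 = 393; K2/α21 = 393/0.596 = 659 > K1 = 351.
Since both inequalities hold, each species can invade when rare, so the interior equilibrium is stable.

stable coexistence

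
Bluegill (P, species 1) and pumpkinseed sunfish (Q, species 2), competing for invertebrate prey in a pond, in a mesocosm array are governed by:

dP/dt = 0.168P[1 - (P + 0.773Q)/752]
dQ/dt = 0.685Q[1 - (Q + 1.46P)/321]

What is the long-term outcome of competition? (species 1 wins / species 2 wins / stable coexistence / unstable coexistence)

species 1 excludes species 2

Compare the nullcline intercepts: K1/α12 = 752/0.773 = 973 > K2 = 321; K2/α21 = 321/1.46 = 220 < K1 = 752.
Since the inequalities point opposite ways, species 1 can invade but species 2 cannot.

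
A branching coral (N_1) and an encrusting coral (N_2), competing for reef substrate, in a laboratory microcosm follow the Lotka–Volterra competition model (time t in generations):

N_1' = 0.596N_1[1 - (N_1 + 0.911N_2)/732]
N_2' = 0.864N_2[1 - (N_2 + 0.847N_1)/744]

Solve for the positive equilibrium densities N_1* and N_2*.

Setting both brackets to zero gives the nullclines N_1 + 0.911N_2 = 732 and 0.847N_1 + N_2 = 744.
Substituting N_2 = 744 - 0.847N_1 into the first: N_1(1 - 0.911·0.847) = 732 - 0.911·744.
So N_1* = 54.2/0.228 = 237, and then N_2* = 744 - 0.847·237 = 543.

N_1* ≈ 237, N_2* ≈ 543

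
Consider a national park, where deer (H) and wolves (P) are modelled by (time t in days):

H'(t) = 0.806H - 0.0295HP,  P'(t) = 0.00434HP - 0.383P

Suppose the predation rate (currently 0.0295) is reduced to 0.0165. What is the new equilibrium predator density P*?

At the interior fixed point, setting dH/dt = 0 with H > 0 fixes P* = (prey growth rate)/(HP coefficient) — independent of the other coefficients.
With the change, P* = 0.806/0.0165 = 48.8; it rises from 27.3.

P* ≈ 48.8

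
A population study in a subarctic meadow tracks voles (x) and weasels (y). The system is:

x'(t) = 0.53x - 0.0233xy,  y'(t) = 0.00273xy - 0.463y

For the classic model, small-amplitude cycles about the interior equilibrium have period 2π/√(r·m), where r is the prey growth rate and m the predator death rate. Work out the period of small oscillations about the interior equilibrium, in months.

T ≈ 12.7 months

Here r = 0.53 and m = 0.463, so r·m = 0.245.
ω = √0.245 = 0.495 per month, hence T = 2π/ω ≈ 12.7 months.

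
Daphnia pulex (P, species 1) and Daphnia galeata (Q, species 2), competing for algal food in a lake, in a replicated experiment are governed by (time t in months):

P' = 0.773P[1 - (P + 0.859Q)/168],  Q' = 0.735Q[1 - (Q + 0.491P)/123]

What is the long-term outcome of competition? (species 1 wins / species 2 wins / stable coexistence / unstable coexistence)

stable coexistence

Compare the nullcline intercepts: K1/α12 = 168/0.859 = 196 > K2 = 123; K2/α21 = 123/0.491 = 251 > K1 = 168.
Since both inequalities hold, each species can invade when rare, so the interior equilibrium is stable.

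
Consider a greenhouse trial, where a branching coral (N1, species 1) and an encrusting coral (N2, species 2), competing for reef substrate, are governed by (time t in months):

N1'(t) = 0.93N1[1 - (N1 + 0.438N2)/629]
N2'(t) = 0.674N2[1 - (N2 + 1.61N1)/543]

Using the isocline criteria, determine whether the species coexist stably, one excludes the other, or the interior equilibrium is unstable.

Compare the nullcline intercepts: K1/α12 = 629/0.438 = 1440 > K2 = 543; K2/α21 = 543/1.61 = 337 < K1 = 629.
Since the inequalities point opposite ways, species 1 can invade but species 2 cannot.

species 1 excludes species 2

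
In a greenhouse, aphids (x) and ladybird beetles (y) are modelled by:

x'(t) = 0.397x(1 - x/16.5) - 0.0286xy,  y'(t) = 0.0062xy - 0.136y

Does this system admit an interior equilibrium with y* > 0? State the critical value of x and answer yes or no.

Threshold x = 21.9; K < 21.9, so no, the predator goes extinct.

The predator equation gives dy/dt > 0 only when x > 0.136/0.0062 = 21.9.
Without the predator, x → K = 16.5. Since 16.5 < 21.9, the predator cannot invade.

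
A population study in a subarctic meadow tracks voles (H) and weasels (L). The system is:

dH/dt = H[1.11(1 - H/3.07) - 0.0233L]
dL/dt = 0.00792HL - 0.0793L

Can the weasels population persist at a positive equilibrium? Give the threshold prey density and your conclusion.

The predator equation gives dL/dt > 0 only when H > 0.0793/0.00792 = 10.
Without the predator, H → K = 3.07. Since 3.07 < 10, the predator cannot invade.

Threshold H = 10; K < 10, so no, the predator goes extinct.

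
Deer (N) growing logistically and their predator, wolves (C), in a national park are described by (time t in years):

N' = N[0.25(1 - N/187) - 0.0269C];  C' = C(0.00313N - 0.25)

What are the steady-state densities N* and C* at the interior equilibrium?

N* ≈ 79.9, C* ≈ 5.32

From dC/dt = 0 with C > 0: 0.00313N* = 0.25, so N* = 79.9.
Substitute into dN/dt = 0: 0.25(1 - 79.9/187) = 0.0269C*.
The bracket is 0.573, giving C* = 0.143/0.0269 = 5.32.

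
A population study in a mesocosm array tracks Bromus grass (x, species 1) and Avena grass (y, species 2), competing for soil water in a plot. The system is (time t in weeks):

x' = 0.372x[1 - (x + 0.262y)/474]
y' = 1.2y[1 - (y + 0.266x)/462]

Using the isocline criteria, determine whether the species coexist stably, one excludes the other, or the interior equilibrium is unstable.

Compare the nullcline intercepts: K1/α12 = 474/0.262 = 1810 > K2 = 462; K2/α21 = 462/0.266 = 1740 > K1 = 474.
Since both inequalities hold, each species can invade when rare, so the interior equilibrium is stable.

stable coexistence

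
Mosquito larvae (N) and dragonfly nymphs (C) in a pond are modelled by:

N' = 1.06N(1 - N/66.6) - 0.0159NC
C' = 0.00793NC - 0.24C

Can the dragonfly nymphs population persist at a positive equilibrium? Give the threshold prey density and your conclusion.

The predator equation gives dC/dt > 0 only when N > 0.24/0.00793 = 30.3.
Without the predator, N → K = 66.6. Since 66.6 > 30.3, the predator can invade and persist.

Threshold N = 30.3; K > 30.3, so yes, the predator persists.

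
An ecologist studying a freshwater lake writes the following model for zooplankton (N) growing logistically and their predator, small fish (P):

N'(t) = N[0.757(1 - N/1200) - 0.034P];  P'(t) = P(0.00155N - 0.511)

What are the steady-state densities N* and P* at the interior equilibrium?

From dP/dt = 0 with P > 0: 0.00155N* = 0.511, so N* = 330.
Substitute into dN/dt = 0: 0.757(1 - 330/1200) = 0.034P*.
The bracket is 0.725, giving P* = 0.549/0.034 = 16.1.

N* ≈ 330, P* ≈ 16.1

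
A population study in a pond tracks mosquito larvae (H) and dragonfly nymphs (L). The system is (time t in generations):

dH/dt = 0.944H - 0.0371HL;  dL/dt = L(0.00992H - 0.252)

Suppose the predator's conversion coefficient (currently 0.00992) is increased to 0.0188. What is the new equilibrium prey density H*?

H* ≈ 13.4

At the interior fixed point, setting dL/dt = 0 with L > 0 fixes H* = (predator death rate)/(HL coefficient) — independent of the other coefficients.
With the change, H* = 0.252/0.0188 = 13.4; it falls from 25.4.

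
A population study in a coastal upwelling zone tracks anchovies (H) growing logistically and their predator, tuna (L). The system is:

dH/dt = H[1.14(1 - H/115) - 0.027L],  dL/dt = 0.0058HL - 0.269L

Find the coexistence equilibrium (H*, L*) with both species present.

H* ≈ 46.4, L* ≈ 25.2

From dL/dt = 0 with L > 0: 0.0058H* = 0.269, so H* = 46.4.
Substitute into dH/dt = 0: 1.14(1 - 46.4/115) = 0.027L*.
The bracket is 0.597, giving L* = 0.68/0.027 = 25.2.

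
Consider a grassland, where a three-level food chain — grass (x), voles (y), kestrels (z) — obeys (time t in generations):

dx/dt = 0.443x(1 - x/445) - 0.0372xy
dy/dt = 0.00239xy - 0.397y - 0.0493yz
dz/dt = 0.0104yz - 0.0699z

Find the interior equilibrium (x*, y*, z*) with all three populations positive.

From dz/dt = 0: 0.0104y* = 0.0699, so y* = 6.72.
From dx/dt = 0: 0.443(1 - x*/445) = 0.0372·6.72, giving x* = 445·(1 - 0.564) = 194.
From dy/dt = 0: 0.00239·194 - 0.397 = 0.0493z*, so z* = 0.0663/0.0493 = 1.34.

x* ≈ 194, y* ≈ 6.72, z* ≈ 1.34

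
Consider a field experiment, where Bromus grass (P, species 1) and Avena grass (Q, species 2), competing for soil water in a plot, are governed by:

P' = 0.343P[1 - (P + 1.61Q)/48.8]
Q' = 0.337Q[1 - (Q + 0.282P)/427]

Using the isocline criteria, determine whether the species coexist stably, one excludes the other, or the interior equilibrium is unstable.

Compare the nullcline intercepts: K1/α12 = 48.8/1.61 = 30.3 < K2 = 427; K2/α21 = 427/0.282 = 1510 > K1 = 48.8.
Since the inequalities point opposite ways, species 2 can invade but species 1 cannot.

species 2 excludes species 1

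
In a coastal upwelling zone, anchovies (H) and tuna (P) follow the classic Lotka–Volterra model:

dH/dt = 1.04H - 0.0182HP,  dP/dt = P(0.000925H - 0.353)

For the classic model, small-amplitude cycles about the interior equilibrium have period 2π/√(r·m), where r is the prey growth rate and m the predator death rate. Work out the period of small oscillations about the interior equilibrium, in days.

T ≈ 10.4 days

Here r = 1.04 and m = 0.353, so r·m = 0.367.
ω = √0.367 = 0.606 per day, hence T = 2π/ω ≈ 10.4 days.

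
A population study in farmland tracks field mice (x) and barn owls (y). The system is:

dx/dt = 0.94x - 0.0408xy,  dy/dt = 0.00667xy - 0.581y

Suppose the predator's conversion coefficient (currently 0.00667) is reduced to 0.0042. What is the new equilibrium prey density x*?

At the interior fixed point, setting dy/dt = 0 with y > 0 fixes x* = (predator death rate)/(xy coefficient) — independent of the other coefficients.
With the change, x* = 0.581/0.0042 = 138; it rises from 87.1.

x* ≈ 138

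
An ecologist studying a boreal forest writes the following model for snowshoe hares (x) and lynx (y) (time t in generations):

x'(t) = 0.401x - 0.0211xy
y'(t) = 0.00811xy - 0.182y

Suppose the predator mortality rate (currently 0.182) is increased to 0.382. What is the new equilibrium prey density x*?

x* ≈ 47.1

At the interior fixed point, setting dy/dt = 0 with y > 0 fixes x* = (predator death rate)/(xy coefficient) — independent of the other coefficients.
With the change, x* = 0.382/0.00811 = 47.1; it rises from 22.4.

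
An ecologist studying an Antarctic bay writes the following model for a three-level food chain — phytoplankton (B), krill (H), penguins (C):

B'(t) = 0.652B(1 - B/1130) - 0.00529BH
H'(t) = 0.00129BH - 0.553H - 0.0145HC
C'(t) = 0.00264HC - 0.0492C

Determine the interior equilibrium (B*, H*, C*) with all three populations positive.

From dC/dt = 0: 0.00264H* = 0.0492, so H* = 18.6.
From dB/dt = 0: 0.652(1 - B*/1130) = 0.00529·18.6, giving B* = 1130·(1 - 0.151) = 959.
From dH/dt = 0: 0.00129·959 - 0.553 = 0.0145C*, so C* = 0.684/0.0145 = 47.2.

B* ≈ 959, H* ≈ 18.6, C* ≈ 47.2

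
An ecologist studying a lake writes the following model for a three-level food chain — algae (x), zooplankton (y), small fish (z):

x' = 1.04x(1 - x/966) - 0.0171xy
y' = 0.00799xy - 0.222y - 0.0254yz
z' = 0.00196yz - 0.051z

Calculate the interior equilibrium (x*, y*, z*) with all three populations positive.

From dz/dt = 0: 0.00196y* = 0.051, so y* = 26.
From dx/dt = 0: 1.04(1 - x*/966) = 0.0171·26, giving x* = 966·(1 - 0.428) = 553.
From dy/dt = 0: 0.00799·553 - 0.222 = 0.0254z*, so z* = 4.19/0.0254 = 165.

x* ≈ 553, y* ≈ 26, z* ≈ 165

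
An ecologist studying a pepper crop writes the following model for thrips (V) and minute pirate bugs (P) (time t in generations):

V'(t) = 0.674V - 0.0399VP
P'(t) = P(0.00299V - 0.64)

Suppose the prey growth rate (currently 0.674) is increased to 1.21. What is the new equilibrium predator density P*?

At the interior fixed point, setting dV/dt = 0 with V > 0 fixes P* = (prey growth rate)/(VP coefficient) — independent of the other coefficients.
With the change, P* = 1.21/0.0399 = 30.3; it rises from 16.9.

P* ≈ 30.3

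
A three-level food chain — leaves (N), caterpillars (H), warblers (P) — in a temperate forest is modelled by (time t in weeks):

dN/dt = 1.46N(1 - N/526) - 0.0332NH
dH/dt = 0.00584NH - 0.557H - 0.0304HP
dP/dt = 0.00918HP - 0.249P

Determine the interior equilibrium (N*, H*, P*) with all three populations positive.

N* ≈ 202, H* ≈ 27.1, P* ≈ 20.4

From dP/dt = 0: 0.00918H* = 0.249, so H* = 27.1.
From dN/dt = 0: 1.46(1 - N*/526) = 0.0332·27.1, giving N* = 526·(1 - 0.617) = 202.
From dH/dt = 0: 0.00584·202 - 0.557 = 0.0304P*, so P* = 0.62/0.0304 = 20.4.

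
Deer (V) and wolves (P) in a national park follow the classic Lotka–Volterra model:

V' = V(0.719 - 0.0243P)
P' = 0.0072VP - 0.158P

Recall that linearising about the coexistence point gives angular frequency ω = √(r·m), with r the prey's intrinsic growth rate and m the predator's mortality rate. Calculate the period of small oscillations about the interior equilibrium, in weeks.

T ≈ 18.6 weeks

Here r = 0.719 and m = 0.158, so r·m = 0.114.
ω = √0.114 = 0.337 per week, hence T = 2π/ω ≈ 18.6 weeks.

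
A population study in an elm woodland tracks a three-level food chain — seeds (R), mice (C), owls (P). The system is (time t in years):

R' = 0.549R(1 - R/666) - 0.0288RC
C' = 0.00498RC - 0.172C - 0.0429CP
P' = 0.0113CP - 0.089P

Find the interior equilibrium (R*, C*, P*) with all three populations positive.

From dP/dt = 0: 0.0113C* = 0.089, so C* = 7.88.
From dR/dt = 0: 0.549(1 - R*/666) = 0.0288·7.88, giving R* = 666·(1 - 0.413) = 391.
From dC/dt = 0: 0.00498·391 - 0.172 = 0.0429P*, so P* = 1.77/0.0429 = 41.4.

R* ≈ 391, C* ≈ 7.88, P* ≈ 41.4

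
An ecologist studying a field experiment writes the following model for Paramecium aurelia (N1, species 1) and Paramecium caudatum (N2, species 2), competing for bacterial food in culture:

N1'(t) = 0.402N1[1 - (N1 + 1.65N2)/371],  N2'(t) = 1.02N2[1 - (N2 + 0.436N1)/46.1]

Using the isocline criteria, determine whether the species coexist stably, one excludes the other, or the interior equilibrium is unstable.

species 1 excludes species 2

Compare the nullcline intercepts: K1/α12 = 371/1.65 = 225 > K2 = 46.1; K2/α21 = 46.1/0.436 = 106 < K1 = 371.
Since the inequalities point opposite ways, species 1 can invade but species 2 cannot.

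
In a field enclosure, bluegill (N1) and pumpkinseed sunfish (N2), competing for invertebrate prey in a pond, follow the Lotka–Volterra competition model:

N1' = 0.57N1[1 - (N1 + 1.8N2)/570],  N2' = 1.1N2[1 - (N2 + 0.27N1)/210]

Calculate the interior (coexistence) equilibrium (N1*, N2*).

Setting both brackets to zero gives the nullclines N1 + 1.8N2 = 570 and 0.27N1 + N2 = 210.
Substituting N2 = 210 - 0.27N1 into the first: N1(1 - 1.8·0.27) = 570 - 1.8·210.
So N1* = 192/0.514 = 374, and then N2* = 210 - 0.27·374 = 109.

N1* ≈ 374, N2* ≈ 109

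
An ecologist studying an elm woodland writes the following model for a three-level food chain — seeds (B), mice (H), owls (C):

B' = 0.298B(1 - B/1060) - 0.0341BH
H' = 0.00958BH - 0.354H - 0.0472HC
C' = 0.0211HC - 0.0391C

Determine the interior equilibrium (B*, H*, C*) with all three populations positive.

B* ≈ 835, H* ≈ 1.85, C* ≈ 162

From dC/dt = 0: 0.0211H* = 0.0391, so H* = 1.85.
From dB/dt = 0: 0.298(1 - B*/1060) = 0.0341·1.85, giving B* = 1060·(1 - 0.212) = 835.
From dH/dt = 0: 0.00958·835 - 0.354 = 0.0472C*, so C* = 7.65/0.0472 = 162.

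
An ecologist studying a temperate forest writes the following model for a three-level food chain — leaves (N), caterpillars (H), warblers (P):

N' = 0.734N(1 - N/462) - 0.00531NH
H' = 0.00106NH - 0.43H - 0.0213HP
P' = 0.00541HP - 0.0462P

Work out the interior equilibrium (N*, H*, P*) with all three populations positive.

From dP/dt = 0: 0.00541H* = 0.0462, so H* = 8.54.
From dN/dt = 0: 0.734(1 - N*/462) = 0.00531·8.54, giving N* = 462·(1 - 0.0618) = 433.
From dH/dt = 0: 0.00106·433 - 0.43 = 0.0213P*, so P* = 0.0295/0.0213 = 1.38.

N* ≈ 433, H* ≈ 8.54, P* ≈ 1.38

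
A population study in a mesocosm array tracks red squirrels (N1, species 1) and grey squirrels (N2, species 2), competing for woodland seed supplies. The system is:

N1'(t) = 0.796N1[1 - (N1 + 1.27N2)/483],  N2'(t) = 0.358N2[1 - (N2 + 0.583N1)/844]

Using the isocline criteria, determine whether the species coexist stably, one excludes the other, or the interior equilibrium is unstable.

species 2 excludes species 1

Compare the nullcline intercepts: K1/α12 = 483/1.27 = 380 < K2 = 844; K2/α21 = 844/0.583 = 1450 > K1 = 483.
Since the inequalities point opposite ways, species 2 can invade but species 1 cannot.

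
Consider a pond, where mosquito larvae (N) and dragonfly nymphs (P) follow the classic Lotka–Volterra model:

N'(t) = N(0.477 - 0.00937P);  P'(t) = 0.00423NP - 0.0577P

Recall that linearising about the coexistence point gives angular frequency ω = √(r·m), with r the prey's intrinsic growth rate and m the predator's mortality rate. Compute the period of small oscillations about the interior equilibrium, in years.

Here r = 0.477 and m = 0.0577, so r·m = 0.0275.
ω = √0.0275 = 0.166 per year, hence T = 2π/ω ≈ 37.9 years.

T ≈ 37.9 years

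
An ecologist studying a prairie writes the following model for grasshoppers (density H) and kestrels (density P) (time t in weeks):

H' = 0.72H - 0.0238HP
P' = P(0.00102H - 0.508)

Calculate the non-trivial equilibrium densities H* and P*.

H* ≈ 498, P* ≈ 30.3

Set dP/dt = 0 with P > 0: 0.00102H - 0.508 = 0, so H* = 0.508/0.00102 = 498.
Set dH/dt = 0 with H > 0: 0.72 - 0.0238P = 0, so P* = 0.72/0.0238 = 30.3.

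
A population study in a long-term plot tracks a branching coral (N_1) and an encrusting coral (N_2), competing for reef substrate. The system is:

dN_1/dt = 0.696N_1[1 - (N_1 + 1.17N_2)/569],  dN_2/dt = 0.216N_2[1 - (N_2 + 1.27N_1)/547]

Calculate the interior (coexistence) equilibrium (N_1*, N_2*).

Setting both brackets to zero gives the nullclines N_1 + 1.17N_2 = 569 and 1.27N_1 + N_2 = 547.
Substituting N_2 = 547 - 1.27N_1 into the first: N_1(1 - 1.17·1.27) = 569 - 1.17·547.
So N_1* = -71/-0.486 = 146, and then N_2* = 547 - 1.27·146 = 361.

N_1* ≈ 146, N_2* ≈ 361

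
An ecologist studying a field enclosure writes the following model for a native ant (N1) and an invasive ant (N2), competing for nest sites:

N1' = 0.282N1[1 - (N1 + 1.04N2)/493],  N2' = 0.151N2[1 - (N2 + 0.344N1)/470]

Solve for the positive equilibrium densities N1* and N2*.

Setting both brackets to zero gives the nullclines N1 + 1.04N2 = 493 and 0.344N1 + N2 = 470.
Substituting N2 = 470 - 0.344N1 into the first: N1(1 - 1.04·0.344) = 493 - 1.04·470.
So N1* = 4.2/0.642 = 6.54, and then N2* = 470 - 0.344·6.54 = 468.

N1* ≈ 6.54, N2* ≈ 468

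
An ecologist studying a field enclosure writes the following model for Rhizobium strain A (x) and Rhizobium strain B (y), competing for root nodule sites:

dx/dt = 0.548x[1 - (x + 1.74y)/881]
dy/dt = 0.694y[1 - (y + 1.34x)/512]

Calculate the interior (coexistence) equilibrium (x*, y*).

Setting both brackets to zero gives the nullclines x + 1.74y = 881 and 1.34x + y = 512.
Substituting y = 512 - 1.34x into the first: x(1 - 1.74·1.34) = 881 - 1.74·512.
So x* = -9.88/-1.33 = 7.42, and then y* = 512 - 1.34·7.42 = 502.

x* ≈ 7.42, y* ≈ 502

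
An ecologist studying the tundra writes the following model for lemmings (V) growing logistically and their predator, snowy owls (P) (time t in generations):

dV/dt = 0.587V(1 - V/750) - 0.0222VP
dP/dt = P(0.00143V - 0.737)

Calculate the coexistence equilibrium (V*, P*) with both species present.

From dP/dt = 0 with P > 0: 0.00143V* = 0.737, so V* = 515.
Substitute into dV/dt = 0: 0.587(1 - 515/750) = 0.0222P*.
The bracket is 0.313, giving P* = 0.184/0.0222 = 8.27.

V* ≈ 515, P* ≈ 8.27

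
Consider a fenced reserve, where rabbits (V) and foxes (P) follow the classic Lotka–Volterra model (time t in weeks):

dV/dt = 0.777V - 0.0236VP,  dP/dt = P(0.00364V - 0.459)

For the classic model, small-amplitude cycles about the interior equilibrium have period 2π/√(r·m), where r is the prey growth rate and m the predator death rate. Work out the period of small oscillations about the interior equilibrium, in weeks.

T ≈ 10.5 weeks

Here r = 0.777 and m = 0.459, so r·m = 0.357.
ω = √0.357 = 0.597 per week, hence T = 2π/ω ≈ 10.5 weeks.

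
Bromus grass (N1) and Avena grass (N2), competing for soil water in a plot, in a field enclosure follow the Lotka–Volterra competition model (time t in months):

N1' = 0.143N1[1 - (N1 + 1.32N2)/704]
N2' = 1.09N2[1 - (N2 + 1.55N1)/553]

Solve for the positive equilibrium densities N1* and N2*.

Setting both brackets to zero gives the nullclines N1 + 1.32N2 = 704 and 1.55N1 + N2 = 553.
Substituting N2 = 553 - 1.55N1 into the first: N1(1 - 1.32·1.55) = 704 - 1.32·553.
So N1* = -26/-1.05 = 24.8, and then N2* = 553 - 1.55·24.8 = 515.

N1* ≈ 24.8, N2* ≈ 515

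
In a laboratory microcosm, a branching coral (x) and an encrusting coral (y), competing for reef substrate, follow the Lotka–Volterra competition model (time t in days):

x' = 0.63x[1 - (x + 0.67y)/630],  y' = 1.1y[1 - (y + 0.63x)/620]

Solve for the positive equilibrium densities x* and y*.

x* ≈ 371, y* ≈ 386

Setting both brackets to zero gives the nullclines x + 0.67y = 630 and 0.63x + y = 620.
Substituting y = 620 - 0.63x into the first: x(1 - 0.67·0.63) = 630 - 0.67·620.
So x* = 215/0.578 = 371, and then y* = 620 - 0.63·371 = 386.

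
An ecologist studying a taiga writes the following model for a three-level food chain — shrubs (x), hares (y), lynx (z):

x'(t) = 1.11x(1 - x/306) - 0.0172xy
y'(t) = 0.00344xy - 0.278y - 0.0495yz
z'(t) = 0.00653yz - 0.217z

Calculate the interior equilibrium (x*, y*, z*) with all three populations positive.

x* ≈ 148, y* ≈ 33.2, z* ≈ 4.7

From dz/dt = 0: 0.00653y* = 0.217, so y* = 33.2.
From dx/dt = 0: 1.11(1 - x*/306) = 0.0172·33.2, giving x* = 306·(1 - 0.515) = 148.
From dy/dt = 0: 0.00344·148 - 0.278 = 0.0495z*, so z* = 0.233/0.0495 = 4.7.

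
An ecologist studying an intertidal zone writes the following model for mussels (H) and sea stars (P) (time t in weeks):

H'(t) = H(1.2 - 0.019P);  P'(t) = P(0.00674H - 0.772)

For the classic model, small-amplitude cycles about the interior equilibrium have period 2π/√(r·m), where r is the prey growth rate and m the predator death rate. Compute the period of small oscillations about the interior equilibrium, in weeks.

Here r = 1.2 and m = 0.772, so r·m = 0.926.
ω = √0.926 = 0.962 per week, hence T = 2π/ω ≈ 6.53 weeks.

T ≈ 6.53 weeks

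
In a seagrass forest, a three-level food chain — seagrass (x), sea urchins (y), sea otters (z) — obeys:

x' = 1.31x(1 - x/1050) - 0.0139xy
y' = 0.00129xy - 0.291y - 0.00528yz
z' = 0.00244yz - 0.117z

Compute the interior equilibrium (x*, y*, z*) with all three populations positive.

x* ≈ 516, y* ≈ 48, z* ≈ 70.9

From dz/dt = 0: 0.00244y* = 0.117, so y* = 48.
From dx/dt = 0: 1.31(1 - x*/1050) = 0.0139·48, giving x* = 1050·(1 - 0.509) = 516.
From dy/dt = 0: 0.00129·516 - 0.291 = 0.00528z*, so z* = 0.374/0.00528 = 70.9.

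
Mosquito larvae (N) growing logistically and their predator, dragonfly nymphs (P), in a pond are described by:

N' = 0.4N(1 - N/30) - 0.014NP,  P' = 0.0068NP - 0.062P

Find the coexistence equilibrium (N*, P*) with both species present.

N* ≈ 9.12, P* ≈ 19.9

From dP/dt = 0 with P > 0: 0.0068N* = 0.062, so N* = 9.12.
Substitute into dN/dt = 0: 0.4(1 - 9.12/30) = 0.014P*.
The bracket is 0.696, giving P* = 0.278/0.014 = 19.9.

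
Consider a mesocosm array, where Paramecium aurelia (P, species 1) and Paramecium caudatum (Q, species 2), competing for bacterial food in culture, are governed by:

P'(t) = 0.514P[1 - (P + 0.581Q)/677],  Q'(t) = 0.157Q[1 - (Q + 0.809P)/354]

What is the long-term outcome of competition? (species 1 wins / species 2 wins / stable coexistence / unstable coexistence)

species 1 excludes species 2

Compare the nullcline intercepts: K1/α12 = 677/0.581 = 1170 > K2 = 354; K2/α21 = 354/0.809 = 438 < K1 = 677.
Since the inequalities point opposite ways, species 1 can invade but species 2 cannot.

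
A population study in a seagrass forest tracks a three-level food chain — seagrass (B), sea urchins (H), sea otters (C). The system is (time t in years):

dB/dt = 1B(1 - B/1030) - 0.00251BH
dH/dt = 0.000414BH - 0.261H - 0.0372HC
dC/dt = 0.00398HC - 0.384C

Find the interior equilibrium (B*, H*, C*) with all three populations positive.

From dC/dt = 0: 0.00398H* = 0.384, so H* = 96.5.
From dB/dt = 0: 1(1 - B*/1030) = 0.00251·96.5, giving B* = 1030·(1 - 0.242) = 781.
From dH/dt = 0: 0.000414·781 - 0.261 = 0.0372C*, so C* = 0.0622/0.0372 = 1.67.

B* ≈ 781, H* ≈ 96.5, C* ≈ 1.67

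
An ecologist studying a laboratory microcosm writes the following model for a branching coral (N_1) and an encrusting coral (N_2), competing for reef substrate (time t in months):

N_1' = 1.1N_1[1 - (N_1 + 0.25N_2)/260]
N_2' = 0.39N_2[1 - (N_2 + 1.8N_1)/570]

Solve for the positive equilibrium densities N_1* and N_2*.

Setting both brackets to zero gives the nullclines N_1 + 0.25N_2 = 260 and 1.8N_1 + N_2 = 570.
Substituting N_2 = 570 - 1.8N_1 into the first: N_1(1 - 0.25·1.8) = 260 - 0.25·570.
So N_1* = 118/0.55 = 214, and then N_2* = 570 - 1.8·214 = 185.

N_1* ≈ 214, N_2* ≈ 185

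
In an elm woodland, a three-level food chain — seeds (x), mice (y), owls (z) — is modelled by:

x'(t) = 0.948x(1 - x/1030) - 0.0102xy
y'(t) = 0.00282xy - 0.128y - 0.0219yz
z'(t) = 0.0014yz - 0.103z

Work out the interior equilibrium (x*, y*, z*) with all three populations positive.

x* ≈ 215, y* ≈ 73.6, z* ≈ 21.8

From dz/dt = 0: 0.0014y* = 0.103, so y* = 73.6.
From dx/dt = 0: 0.948(1 - x*/1030) = 0.0102·73.6, giving x* = 1030·(1 - 0.792) = 215.
From dy/dt = 0: 0.00282·215 - 0.128 = 0.0219z*, so z* = 0.477/0.0219 = 21.8.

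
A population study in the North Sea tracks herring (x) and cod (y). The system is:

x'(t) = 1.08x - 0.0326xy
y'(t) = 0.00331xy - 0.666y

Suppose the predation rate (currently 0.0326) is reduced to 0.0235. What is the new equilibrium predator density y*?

At the interior fixed point, setting dx/dt = 0 with x > 0 fixes y* = (prey growth rate)/(xy coefficient) — independent of the other coefficients.
With the change, y* = 1.08/0.0235 = 46; it rises from 33.1.

y* ≈ 46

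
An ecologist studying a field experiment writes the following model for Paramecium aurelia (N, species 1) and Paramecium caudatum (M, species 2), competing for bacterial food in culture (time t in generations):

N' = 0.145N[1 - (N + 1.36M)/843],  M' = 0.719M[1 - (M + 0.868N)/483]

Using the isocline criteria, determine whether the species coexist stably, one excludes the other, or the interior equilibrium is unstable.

Compare the nullcline intercepts: K1/α12 = 843/1.36 = 620 > K2 = 483; K2/α21 = 483/0.868 = 556 < K1 = 843.
Since the inequalities point opposite ways, species 1 can invade but species 2 cannot.

species 1 excludes species 2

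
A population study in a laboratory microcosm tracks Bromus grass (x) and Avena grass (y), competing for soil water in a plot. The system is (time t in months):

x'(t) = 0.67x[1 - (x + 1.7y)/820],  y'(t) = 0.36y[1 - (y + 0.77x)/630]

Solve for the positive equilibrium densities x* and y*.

x* ≈ 812, y* ≈ 4.53

Setting both brackets to zero gives the nullclines x + 1.7y = 820 and 0.77x + y = 630.
Substituting y = 630 - 0.77x into the first: x(1 - 1.7·0.77) = 820 - 1.7·630.
So x* = -251/-0.309 = 812, and then y* = 630 - 0.77·812 = 4.53.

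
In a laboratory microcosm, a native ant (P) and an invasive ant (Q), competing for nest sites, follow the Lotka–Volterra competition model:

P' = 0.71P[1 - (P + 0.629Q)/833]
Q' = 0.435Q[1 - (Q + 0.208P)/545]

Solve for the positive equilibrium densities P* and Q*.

P* ≈ 564, Q* ≈ 428

Setting both brackets to zero gives the nullclines P + 0.629Q = 833 and 0.208P + Q = 545.
Substituting Q = 545 - 0.208P into the first: P(1 - 0.629·0.208) = 833 - 0.629·545.
So P* = 490/0.869 = 564, and then Q* = 545 - 0.208·564 = 428.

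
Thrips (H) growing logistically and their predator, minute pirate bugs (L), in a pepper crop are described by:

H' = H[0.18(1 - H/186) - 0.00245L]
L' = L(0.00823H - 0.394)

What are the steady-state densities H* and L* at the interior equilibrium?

H* ≈ 47.9, L* ≈ 54.6

From dL/dt = 0 with L > 0: 0.00823H* = 0.394, so H* = 47.9.
Substitute into dH/dt = 0: 0.18(1 - 47.9/186) = 0.00245L*.
The bracket is 0.743, giving L* = 0.134/0.00245 = 54.6.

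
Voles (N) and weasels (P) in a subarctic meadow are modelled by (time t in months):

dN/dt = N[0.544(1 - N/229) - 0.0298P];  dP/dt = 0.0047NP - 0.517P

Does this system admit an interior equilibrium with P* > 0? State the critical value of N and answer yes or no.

The predator equation gives dP/dt > 0 only when N > 0.517/0.0047 = 110.
Without the predator, N → K = 229. Since 229 > 110, the predator can invade and persist.

Threshold N = 110; K > 110, so yes, the predator persists.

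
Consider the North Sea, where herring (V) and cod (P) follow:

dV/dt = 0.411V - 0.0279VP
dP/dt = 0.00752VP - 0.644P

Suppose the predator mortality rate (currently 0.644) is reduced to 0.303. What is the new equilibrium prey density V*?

At the interior fixed point, setting dP/dt = 0 with P > 0 fixes V* = (predator death rate)/(VP coefficient) — independent of the other coefficients.
With the change, V* = 0.303/0.00752 = 40.3; it falls from 85.6.

V* ≈ 40.3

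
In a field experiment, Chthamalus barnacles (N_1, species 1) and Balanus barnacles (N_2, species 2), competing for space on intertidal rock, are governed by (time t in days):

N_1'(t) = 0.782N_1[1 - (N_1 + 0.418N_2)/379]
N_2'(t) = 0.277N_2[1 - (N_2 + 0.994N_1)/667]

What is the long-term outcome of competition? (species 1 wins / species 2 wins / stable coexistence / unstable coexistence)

Compare the nullcline intercepts: K1/α12 = 379/0.418 = 907 > K2 = 667; K2/α21 = 667/0.994 = 671 > K1 = 379.
Since both inequalities hold, each species can invade when rare, so the interior equilibrium is stable.

stable coexistence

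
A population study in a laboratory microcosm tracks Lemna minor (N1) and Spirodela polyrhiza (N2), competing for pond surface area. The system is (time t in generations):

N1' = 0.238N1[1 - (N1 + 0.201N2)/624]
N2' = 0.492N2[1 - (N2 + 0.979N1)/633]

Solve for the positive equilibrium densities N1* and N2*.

N1* ≈ 618, N2* ≈ 27.5

Setting both brackets to zero gives the nullclines N1 + 0.201N2 = 624 and 0.979N1 + N2 = 633.
Substituting N2 = 633 - 0.979N1 into the first: N1(1 - 0.201·0.979) = 624 - 0.201·633.
So N1* = 497/0.803 = 618, and then N2* = 633 - 0.979·618 = 27.5.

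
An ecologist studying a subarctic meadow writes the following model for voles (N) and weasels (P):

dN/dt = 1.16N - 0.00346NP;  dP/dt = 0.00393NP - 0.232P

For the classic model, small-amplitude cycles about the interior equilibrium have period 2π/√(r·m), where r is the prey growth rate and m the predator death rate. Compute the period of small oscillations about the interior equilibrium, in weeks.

Here r = 1.16 and m = 0.232, so r·m = 0.269.
ω = √0.269 = 0.519 per week, hence T = 2π/ω ≈ 12.1 weeks.

T ≈ 12.1 weeks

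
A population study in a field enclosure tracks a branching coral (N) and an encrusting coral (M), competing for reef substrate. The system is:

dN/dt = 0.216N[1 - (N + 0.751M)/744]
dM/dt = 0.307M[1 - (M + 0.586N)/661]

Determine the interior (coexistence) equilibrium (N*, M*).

Setting both brackets to zero gives the nullclines N + 0.751M = 744 and 0.586N + M = 661.
Substituting M = 661 - 0.586N into the first: N(1 - 0.751·0.586) = 744 - 0.751·661.
So N* = 248/0.56 = 442, and then M* = 661 - 0.586·442 = 402.

N* ≈ 442, M* ≈ 402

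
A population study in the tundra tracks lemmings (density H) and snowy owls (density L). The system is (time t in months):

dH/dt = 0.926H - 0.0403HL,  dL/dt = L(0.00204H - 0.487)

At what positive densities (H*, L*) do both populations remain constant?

Set dL/dt = 0 with L > 0: 0.00204H - 0.487 = 0, so H* = 0.487/0.00204 = 239.
Set dH/dt = 0 with H > 0: 0.926 - 0.0403L = 0, so L* = 0.926/0.0403 = 23.

H* ≈ 239, L* ≈ 23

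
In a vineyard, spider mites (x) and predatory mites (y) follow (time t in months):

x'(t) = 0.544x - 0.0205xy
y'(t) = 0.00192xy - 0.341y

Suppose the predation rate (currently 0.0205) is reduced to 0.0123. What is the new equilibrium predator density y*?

At the interior fixed point, setting dx/dt = 0 with x > 0 fixes y* = (prey growth rate)/(xy coefficient) — independent of the other coefficients.
With the change, y* = 0.544/0.0123 = 44.2; it rises from 26.5.

y* ≈ 44.2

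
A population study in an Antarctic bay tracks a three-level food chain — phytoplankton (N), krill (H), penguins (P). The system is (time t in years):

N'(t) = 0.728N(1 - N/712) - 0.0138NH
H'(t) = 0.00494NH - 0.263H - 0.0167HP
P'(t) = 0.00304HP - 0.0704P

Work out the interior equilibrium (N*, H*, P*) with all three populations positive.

From dP/dt = 0: 0.00304H* = 0.0704, so H* = 23.2.
From dN/dt = 0: 0.728(1 - N*/712) = 0.0138·23.2, giving N* = 712·(1 - 0.439) = 399.
From dH/dt = 0: 0.00494·399 - 0.263 = 0.0167P*, so P* = 1.71/0.0167 = 102.

N* ≈ 399, H* ≈ 23.2, P* ≈ 102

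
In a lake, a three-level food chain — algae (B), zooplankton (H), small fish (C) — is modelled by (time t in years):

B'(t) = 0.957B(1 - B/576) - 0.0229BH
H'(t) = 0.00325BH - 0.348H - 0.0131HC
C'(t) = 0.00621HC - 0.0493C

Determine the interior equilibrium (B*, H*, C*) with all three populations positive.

From dC/dt = 0: 0.00621H* = 0.0493, so H* = 7.94.
From dB/dt = 0: 0.957(1 - B*/576) = 0.0229·7.94, giving B* = 576·(1 - 0.19) = 467.
From dH/dt = 0: 0.00325·467 - 0.348 = 0.0131C*, so C* = 1.17/0.0131 = 89.2.

B* ≈ 467, H* ≈ 7.94, C* ≈ 89.2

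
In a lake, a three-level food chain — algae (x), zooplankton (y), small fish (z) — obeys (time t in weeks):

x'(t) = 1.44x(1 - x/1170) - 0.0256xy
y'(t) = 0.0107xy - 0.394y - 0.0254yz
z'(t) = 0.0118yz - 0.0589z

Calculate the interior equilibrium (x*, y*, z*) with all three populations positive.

From dz/dt = 0: 0.0118y* = 0.0589, so y* = 4.99.
From dx/dt = 0: 1.44(1 - x*/1170) = 0.0256·4.99, giving x* = 1170·(1 - 0.0887) = 1070.
From dy/dt = 0: 0.0107·1070 - 0.394 = 0.0254z*, so z* = 11/0.0254 = 434.

x* ≈ 1070, y* ≈ 4.99, z* ≈ 434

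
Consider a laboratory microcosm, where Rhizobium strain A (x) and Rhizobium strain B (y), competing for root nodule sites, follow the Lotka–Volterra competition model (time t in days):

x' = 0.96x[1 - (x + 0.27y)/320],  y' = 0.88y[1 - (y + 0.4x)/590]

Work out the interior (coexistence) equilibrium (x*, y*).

Setting both brackets to zero gives the nullclines x + 0.27y = 320 and 0.4x + y = 590.
Substituting y = 590 - 0.4x into the first: x(1 - 0.27·0.4) = 320 - 0.27·590.
So x* = 161/0.892 = 180, and then y* = 590 - 0.4·180 = 518.

x* ≈ 180, y* ≈ 518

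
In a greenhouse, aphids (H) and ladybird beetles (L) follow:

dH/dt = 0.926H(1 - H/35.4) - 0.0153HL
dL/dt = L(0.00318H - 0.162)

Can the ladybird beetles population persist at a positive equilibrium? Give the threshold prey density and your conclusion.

Threshold H = 50.9; K < 50.9, so no, the predator goes extinct.

The predator equation gives dL/dt > 0 only when H > 0.162/0.00318 = 50.9.
Without the predator, H → K = 35.4. Since 35.4 < 50.9, the predator cannot invade.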